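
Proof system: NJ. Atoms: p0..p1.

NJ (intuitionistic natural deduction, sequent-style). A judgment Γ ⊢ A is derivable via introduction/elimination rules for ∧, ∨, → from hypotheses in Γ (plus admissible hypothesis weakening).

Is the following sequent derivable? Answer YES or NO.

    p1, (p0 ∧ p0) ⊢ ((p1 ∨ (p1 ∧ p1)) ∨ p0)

Derivation (root first):
[∨I₁] p1, (p0 ∧ p0) ⊢ ((p1 ∨ (p1 ∧ p1)) ∨ p0)
  [Wk] p1, (p0 ∧ p0) ⊢ (p1 ∨ (p1 ∧ p1))
    [∨I₂] p1 ⊢ (p1 ∨ (p1 ∧ p1))
      [∧I] p1 ⊢ (p1 ∧ p1)
        [Ax] p1 ⊢ p1
        [Ax] p1 ⊢ p1

Result: YES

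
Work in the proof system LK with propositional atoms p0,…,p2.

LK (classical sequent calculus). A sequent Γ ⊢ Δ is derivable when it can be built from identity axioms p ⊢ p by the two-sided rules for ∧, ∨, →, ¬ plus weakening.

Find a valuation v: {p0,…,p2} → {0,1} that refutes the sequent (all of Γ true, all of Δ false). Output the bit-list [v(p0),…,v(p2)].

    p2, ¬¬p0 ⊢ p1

Search for a countermodel by truth-table:
  v=000: Γ:[p2=F, ¬¬p0=F] Δ:[p1=F] refutes=False
  v=001: Γ:[p2=T, ¬¬p0=F] Δ:[p1=F] refutes=False
  v=010: Γ:[p2=F, ¬¬p0=F] Δ:[p1=T] refutes=False
  v=011: Γ:[p2=T, ¬¬p0=F] Δ:[p1=T] refutes=False
  v=100: Γ:[p2=F, ¬¬p0=T] Δ:[p1=F] refutes=False
  v=101: Γ:[p2=T, ¬¬p0=T] Δ:[p1=F] refutes=True  ← countermodel

Result: [1, 0, 1]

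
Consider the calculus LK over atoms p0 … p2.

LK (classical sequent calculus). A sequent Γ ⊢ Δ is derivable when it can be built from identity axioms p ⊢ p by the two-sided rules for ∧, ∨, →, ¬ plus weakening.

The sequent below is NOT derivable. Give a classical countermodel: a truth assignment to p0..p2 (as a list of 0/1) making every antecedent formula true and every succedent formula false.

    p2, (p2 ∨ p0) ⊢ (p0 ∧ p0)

Truth-table refutation:
  v=000: Γ:[p2=F, (p2 ∨ p0)=F] Δ:[(p0 ∧ p0)=F] refutes=False
  v=001: Γ:[p2=T, (p2 ∨ p0)=T] Δ:[(p0 ∧ p0)=F] refutes=True  ← countermodel

Result: [0, 0, 1]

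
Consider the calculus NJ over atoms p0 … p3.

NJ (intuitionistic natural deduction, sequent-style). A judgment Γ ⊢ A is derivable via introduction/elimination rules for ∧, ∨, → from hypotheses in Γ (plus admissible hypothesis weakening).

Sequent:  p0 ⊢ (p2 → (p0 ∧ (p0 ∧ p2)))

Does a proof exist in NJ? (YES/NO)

Derivation trace:
[→I] p0 ⊢ (p2 → (p0 ∧ (p0 ∧ p2)))
  [∧I] p2, p0 ⊢ (p0 ∧ (p0 ∧ p2))
    [Ax] p0 ⊢ p0
    [∧I] p2, p0 ⊢ (p0 ∧ p2)
      [Ax] p0 ⊢ p0
      [Ax] p2 ⊢ p2

Result: YES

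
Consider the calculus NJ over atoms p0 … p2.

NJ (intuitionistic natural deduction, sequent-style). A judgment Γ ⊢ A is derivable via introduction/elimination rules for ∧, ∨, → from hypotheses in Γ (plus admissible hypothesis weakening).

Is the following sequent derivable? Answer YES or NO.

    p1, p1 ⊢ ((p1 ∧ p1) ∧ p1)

Proof tree:
[Wk] p1, p1 ⊢ ((p1 ∧ p1) ∧ p1)
  [∧I] p1 ⊢ ((p1 ∧ p1) ∧ p1)
    [∧I] p1 ⊢ (p1 ∧ p1)
      [Ax] p1 ⊢ p1
      [Ax] p1 ⊢ p1
    [Ax] p1 ⊢ p1

Result: YES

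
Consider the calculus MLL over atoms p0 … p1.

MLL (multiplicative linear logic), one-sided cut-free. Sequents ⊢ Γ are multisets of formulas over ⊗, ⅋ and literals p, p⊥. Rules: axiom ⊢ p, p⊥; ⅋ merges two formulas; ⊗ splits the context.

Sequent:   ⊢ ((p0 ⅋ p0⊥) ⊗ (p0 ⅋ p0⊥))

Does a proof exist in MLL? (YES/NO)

Derivation trace:
[⊗]  ⊢ ((p0 ⅋ p0⊥) ⊗ (p0 ⅋ p0⊥))
  [⅋]  ⊢ (p0 ⅋ p0⊥)
    [Ax]  ⊢ p0, p0⊥
  [⅋]  ⊢ (p0 ⅋ p0⊥)
    [Ax]  ⊢ p0, p0⊥

Result: YES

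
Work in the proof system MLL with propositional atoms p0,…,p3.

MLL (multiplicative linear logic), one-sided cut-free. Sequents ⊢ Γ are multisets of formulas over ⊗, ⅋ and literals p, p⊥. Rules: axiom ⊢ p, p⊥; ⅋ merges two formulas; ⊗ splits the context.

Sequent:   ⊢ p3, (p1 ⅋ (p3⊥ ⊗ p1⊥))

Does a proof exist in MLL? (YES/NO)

Derivation trace:
[⅋]  ⊢ p3, (p1 ⅋ (p3⊥ ⊗ p1⊥))
  [⊗]  ⊢ p3, p1, (p3⊥ ⊗ p1⊥)
    [Ax]  ⊢ p3, p3⊥
    [Ax]  ⊢ p1, p1⊥

Result: YES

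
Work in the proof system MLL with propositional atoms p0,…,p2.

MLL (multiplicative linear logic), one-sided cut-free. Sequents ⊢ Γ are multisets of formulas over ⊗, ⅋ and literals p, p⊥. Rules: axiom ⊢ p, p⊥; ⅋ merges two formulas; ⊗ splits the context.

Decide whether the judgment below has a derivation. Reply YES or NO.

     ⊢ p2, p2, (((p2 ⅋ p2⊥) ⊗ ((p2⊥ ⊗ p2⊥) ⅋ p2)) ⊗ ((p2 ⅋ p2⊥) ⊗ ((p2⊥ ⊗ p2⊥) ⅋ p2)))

Derivation trace:
[⊗]  ⊢ p2, p2, (((p2 ⅋ p2⊥) ⊗ ((p2⊥ ⊗ p2⊥) ⅋ p2)) ⊗ ((p2 ⅋ p2⊥) ⊗ ((p2⊥ ⊗ p2⊥) ⅋ p2)))
  [⊗]  ⊢ p2, ((p2 ⅋ p2⊥) ⊗ ((p2⊥ ⊗ p2⊥) ⅋ p2))
    [⅋]  ⊢ (p2 ⅋ p2⊥)
      [Ax]  ⊢ p2, p2⊥
    [⅋]  ⊢ p2, ((p2⊥ ⊗ p2⊥) ⅋ p2)
      [⊗]  ⊢ p2, p2, (p2⊥ ⊗ p2⊥)
        [Ax]  ⊢ p2, p2⊥
        [Ax]  ⊢ p2, p2⊥
  [⊗]  ⊢ p2, ((p2 ⅋ p2⊥) ⊗ ((p2⊥ ⊗ p2⊥) ⅋ p2))
    [⅋]  ⊢ (p2 ⅋ p2⊥)
      [Ax]  ⊢ p2, p2⊥
    [⅋]  ⊢ p2, ((p2⊥ ⊗ p2⊥) ⅋ p2)
      [⊗]  ⊢ p2, p2, (p2⊥ ⊗ p2⊥)
        [Ax]  ⊢ p2, p2⊥
        [Ax]  ⊢ p2, p2⊥

Result: YES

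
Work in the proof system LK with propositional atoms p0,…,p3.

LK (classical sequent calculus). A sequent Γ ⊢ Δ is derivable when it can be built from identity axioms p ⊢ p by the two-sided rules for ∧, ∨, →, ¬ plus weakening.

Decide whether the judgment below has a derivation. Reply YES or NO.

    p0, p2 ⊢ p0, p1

Derivation (root first):
[WR] p0, p2 ⊢ p0, p1
  [WL] p0, p2 ⊢ p0
    [Ax] p0 ⊢ p0

Result: YES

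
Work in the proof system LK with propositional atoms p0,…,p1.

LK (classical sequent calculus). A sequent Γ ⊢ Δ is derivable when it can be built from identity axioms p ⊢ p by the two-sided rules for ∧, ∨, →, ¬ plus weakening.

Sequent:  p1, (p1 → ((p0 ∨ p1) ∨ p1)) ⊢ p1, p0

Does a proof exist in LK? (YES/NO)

Derivation (root first):
[→L] p1, (p1 → ((p0 ∨ p1) ∨ p1)) ⊢ p1, p0
  [Ax] p1 ⊢ p1
  [∨L] ((p0 ∨ p1) ∨ p1) ⊢ p1, p0
    [∨L] (p0 ∨ p1) ⊢ p1, p0
      [Ax] p0 ⊢ p0
      [Ax] p1 ⊢ p1
    [Ax] p1 ⊢ p1

Result: YES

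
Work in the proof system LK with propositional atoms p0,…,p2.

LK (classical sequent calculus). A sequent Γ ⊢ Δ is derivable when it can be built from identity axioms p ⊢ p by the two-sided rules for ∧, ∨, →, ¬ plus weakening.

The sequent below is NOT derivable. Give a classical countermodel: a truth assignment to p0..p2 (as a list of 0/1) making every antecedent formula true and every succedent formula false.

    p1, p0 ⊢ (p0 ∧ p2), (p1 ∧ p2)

Enumerate valuations to refute Γ ⊢ Δ:
  v=000: Γ:[p1=F, p0=F] Δ:[(p0 ∧ p2)=F, (p1 ∧ p2)=F] refutes=False
  v=001: Γ:[p1=F, p0=F] Δ:[(p0 ∧ p2)=F, (p1 ∧ p2)=F] refutes=False
  v=010: Γ:[p1=T, p0=F] Δ:[(p0 ∧ p2)=F, (p1 ∧ p2)=F] refutes=False
  v=011: Γ:[p1=T, p0=F] Δ:[(p0 ∧ p2)=F, (p1 ∧ p2)=T] refutes=False
  v=100: Γ:[p1=F, p0=T] Δ:[(p0 ∧ p2)=F, (p1 ∧ p2)=F] refutes=False
  v=101: Γ:[p1=F, p0=T] Δ:[(p0 ∧ p2)=T, (p1 ∧ p2)=F] refutes=False
  v=110: Γ:[p1=T, p0=T] Δ:[(p0 ∧ p2)=F, (p1 ∧ p2)=F] refutes=True  ← countermodel

Result: [1, 1, 0]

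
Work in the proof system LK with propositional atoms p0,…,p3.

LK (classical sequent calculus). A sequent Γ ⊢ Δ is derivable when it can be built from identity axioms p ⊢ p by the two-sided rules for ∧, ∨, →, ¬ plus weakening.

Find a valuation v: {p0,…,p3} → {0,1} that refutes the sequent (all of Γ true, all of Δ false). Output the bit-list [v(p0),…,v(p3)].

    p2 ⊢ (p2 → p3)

Enumerate valuations to refute Γ ⊢ Δ:
  v=0000: Γ:[p2=F] Δ:[(p2 → p3)=T] refutes=False
  v=0001: Γ:[p2=F] Δ:[(p2 → p3)=T] refutes=False
  v=0010: Γ:[p2=T] Δ:[(p2 → p3)=F] refutes=True  ← countermodel

Result: [0, 0, 1, 0]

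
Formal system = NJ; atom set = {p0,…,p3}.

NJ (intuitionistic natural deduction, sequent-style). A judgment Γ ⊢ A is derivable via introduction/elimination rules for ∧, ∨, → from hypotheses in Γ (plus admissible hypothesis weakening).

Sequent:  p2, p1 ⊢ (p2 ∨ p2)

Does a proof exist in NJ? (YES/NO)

Derivation (root first):
[Wk] p2, p1 ⊢ (p2 ∨ p2)
  [∨I₂] p2 ⊢ (p2 ∨ p2)
    [Ax] p2 ⊢ p2

Result: YES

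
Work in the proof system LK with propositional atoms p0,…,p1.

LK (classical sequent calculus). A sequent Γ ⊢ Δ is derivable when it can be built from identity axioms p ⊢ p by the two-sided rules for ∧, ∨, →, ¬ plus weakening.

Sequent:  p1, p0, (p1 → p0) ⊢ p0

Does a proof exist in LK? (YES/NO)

Proof tree:
[→L] p1, p0, (p1 → p0) ⊢ p0
  [WL] p1, p0 ⊢ p1
    [Ax] p1 ⊢ p1
  [Ax] p0 ⊢ p0

Result: YES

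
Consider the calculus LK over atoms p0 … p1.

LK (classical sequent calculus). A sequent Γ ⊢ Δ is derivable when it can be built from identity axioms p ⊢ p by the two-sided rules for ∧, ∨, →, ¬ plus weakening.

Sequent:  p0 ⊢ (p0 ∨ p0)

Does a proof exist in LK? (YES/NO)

Derivation (root first):
[∨R] p0 ⊢ (p0 ∨ p0)
  [WR] p0 ⊢ p0, p0
    [Ax] p0 ⊢ p0

Result: YES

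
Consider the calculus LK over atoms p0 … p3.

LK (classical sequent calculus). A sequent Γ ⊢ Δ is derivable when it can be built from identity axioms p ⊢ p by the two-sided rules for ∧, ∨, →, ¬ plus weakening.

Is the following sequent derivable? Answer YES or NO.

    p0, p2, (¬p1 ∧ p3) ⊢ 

Enumerate valuations to refute Γ ⊢ Δ:
  v=0000: Γ:[p0=F, p2=F, (¬p1 ∧ p3)=F] Δ:[] refutes=False
  v=0001: Γ:[p0=F, p2=F, (¬p1 ∧ p3)=T] Δ:[] refutes=False
  v=0010: Γ:[p0=F, p2=T, (¬p1 ∧ p3)=F] Δ:[] refutes=False
  v=0011: Γ:[p0=F, p2=T, (¬p1 ∧ p3)=T] Δ:[] refutes=False
  v=0100: Γ:[p0=F, p2=F, (¬p1 ∧ p3)=F] Δ:[] refutes=False
  v=0101: Γ:[p0=F, p2=F, (¬p1 ∧ p3)=F] Δ:[] refutes=False
  v=0110: Γ:[p0=F, p2=T, (¬p1 ∧ p3)=F] Δ:[] refutes=False
  v=0111: Γ:[p0=F, p2=T, (¬p1 ∧ p3)=F] Δ:[] refutes=False
  v=1000: Γ:[p0=T, p2=F, (¬p1 ∧ p3)=F] Δ:[] refutes=False
  v=1001: Γ:[p0=T, p2=F, (¬p1 ∧ p3)=T] Δ:[] refutes=False
  v=1010: Γ:[p0=T, p2=T, (¬p1 ∧ p3)=F] Δ:[] refutes=False
  v=1011: Γ:[p0=T, p2=T, (¬p1 ∧ p3)=T] Δ:[] refutes=True  ← countermodel

Result: NO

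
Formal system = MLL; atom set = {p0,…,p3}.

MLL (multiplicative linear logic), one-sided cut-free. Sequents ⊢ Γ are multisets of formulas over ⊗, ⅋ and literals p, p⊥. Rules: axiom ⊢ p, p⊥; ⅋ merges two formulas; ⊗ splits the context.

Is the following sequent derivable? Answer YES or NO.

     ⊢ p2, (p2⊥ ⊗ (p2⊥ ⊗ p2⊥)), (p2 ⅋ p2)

Derivation trace:
[⅋]  ⊢ p2, (p2⊥ ⊗ (p2⊥ ⊗ p2⊥)), (p2 ⅋ p2)
  [⊗]  ⊢ p2, p2, p2, (p2⊥ ⊗ (p2⊥ ⊗ p2⊥))
    [Ax]  ⊢ p2, p2⊥
    [⊗]  ⊢ p2, p2, (p2⊥ ⊗ p2⊥)
      [Ax]  ⊢ p2, p2⊥
      [Ax]  ⊢ p2, p2⊥

Result: YES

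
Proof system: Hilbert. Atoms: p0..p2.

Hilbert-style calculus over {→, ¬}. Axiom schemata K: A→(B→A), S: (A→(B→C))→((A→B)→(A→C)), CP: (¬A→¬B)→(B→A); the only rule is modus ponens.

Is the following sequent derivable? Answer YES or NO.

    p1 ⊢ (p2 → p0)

Search for a countermodel by truth-table:
  v=000: Γ:[p1=F] Δ:[(p2 → p0)=T] refutes=False
  v=001: Γ:[p1=F] Δ:[(p2 → p0)=F] refutes=False
  v=010: Γ:[p1=T] Δ:[(p2 → p0)=T] refutes=False
  v=011: Γ:[p1=T] Δ:[(p2 → p0)=F] refutes=True  ← countermodel

Result: NO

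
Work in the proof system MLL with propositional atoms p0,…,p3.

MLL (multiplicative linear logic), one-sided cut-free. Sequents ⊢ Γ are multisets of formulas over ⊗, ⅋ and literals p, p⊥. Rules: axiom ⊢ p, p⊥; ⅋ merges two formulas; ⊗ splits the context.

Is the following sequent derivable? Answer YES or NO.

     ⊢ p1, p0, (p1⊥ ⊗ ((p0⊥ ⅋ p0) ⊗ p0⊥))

Derivation (root first):
[⊗]  ⊢ p1, p0, (p1⊥ ⊗ ((p0⊥ ⅋ p0) ⊗ p0⊥))
  [Ax]  ⊢ p1, p1⊥
  [⊗]  ⊢ p0, ((p0⊥ ⅋ p0) ⊗ p0⊥)
    [⅋]  ⊢ (p0⊥ ⅋ p0)
      [Ax]  ⊢ p0, p0⊥
    [Ax]  ⊢ p0, p0⊥

Result: YES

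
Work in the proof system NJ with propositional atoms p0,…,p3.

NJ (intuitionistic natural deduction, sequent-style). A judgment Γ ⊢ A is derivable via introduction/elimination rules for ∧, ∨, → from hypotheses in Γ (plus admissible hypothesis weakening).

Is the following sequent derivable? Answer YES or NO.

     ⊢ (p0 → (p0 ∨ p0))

Derivation (root first):
[→I]  ⊢ (p0 → (p0 ∨ p0))
  [∨I₂] p0 ⊢ (p0 ∨ p0)
    [Ax] p0 ⊢ p0

Result: YES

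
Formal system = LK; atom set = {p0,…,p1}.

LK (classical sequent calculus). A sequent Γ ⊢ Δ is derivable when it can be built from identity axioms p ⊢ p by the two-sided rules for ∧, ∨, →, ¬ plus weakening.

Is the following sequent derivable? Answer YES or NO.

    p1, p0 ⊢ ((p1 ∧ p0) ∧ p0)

Proof tree:
[∧R] p1, p0 ⊢ ((p1 ∧ p0) ∧ p0)
  [∧R] p1, p0 ⊢ (p1 ∧ p0)
    [Ax] p1 ⊢ p1
    [Ax] p0 ⊢ p0
  [Ax] p0 ⊢ p0

Result: YES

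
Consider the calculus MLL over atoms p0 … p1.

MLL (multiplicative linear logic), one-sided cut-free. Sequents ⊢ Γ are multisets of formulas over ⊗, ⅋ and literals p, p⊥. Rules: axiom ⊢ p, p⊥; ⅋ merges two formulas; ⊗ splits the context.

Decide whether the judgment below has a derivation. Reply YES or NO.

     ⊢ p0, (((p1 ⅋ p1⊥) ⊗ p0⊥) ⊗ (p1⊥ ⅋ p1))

Derivation (root first):
[⊗]  ⊢ p0, (((p1 ⅋ p1⊥) ⊗ p0⊥) ⊗ (p1⊥ ⅋ p1))
  [⊗]  ⊢ p0, ((p1 ⅋ p1⊥) ⊗ p0⊥)
    [⅋]  ⊢ (p1 ⅋ p1⊥)
      [Ax]  ⊢ p1, p1⊥
    [Ax]  ⊢ p0, p0⊥
  [⅋]  ⊢ (p1⊥ ⅋ p1)
    [Ax]  ⊢ p1, p1⊥

Result: YES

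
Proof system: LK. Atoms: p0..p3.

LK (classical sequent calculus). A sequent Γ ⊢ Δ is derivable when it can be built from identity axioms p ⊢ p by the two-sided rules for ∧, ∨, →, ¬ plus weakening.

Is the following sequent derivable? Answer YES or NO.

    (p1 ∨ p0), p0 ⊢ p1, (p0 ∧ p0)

Proof tree:
[∧R] (p1 ∨ p0), p0 ⊢ p1, (p0 ∧ p0)
  [∨L] (p1 ∨ p0) ⊢ p1, p0
    [Ax] p1 ⊢ p1
    [Ax] p0 ⊢ p0
  [WL] p0, p0 ⊢ p0
    [Ax] p0 ⊢ p0

Result: YES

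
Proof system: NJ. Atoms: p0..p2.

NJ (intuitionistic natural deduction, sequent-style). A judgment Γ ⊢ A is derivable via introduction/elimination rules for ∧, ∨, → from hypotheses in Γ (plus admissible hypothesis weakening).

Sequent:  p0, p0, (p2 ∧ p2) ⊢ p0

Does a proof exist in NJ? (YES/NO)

Derivation trace:
[Wk] p0, p0, (p2 ∧ p2) ⊢ p0
  [Wk] p0, p0 ⊢ p0
    [Ax] p0 ⊢ p0

Result: YES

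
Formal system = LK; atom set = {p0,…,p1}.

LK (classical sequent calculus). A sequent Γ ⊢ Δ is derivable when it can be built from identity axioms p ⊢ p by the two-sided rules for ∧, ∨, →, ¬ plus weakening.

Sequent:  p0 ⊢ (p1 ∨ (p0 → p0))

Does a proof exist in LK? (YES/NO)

Derivation trace:
[WL] p0 ⊢ (p1 ∨ (p0 → p0))
  [∨R]  ⊢ (p1 ∨ (p0 → p0))
    [WR]  ⊢ (p0 → p0), p1
      [→R]  ⊢ (p0 → p0)
        [Ax] p0 ⊢ p0

Result: YES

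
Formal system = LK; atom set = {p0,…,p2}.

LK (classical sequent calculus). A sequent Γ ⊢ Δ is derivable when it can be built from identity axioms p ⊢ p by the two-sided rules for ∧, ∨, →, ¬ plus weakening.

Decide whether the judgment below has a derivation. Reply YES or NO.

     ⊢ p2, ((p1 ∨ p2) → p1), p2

Derivation trace:
[WR]  ⊢ p2, ((p1 ∨ p2) → p1), p2
  [→R]  ⊢ p2, ((p1 ∨ p2) → p1)
    [∨L] (p1 ∨ p2) ⊢ p1, p2
      [Ax] p1 ⊢ p1
      [Ax] p2 ⊢ p2

Result: YES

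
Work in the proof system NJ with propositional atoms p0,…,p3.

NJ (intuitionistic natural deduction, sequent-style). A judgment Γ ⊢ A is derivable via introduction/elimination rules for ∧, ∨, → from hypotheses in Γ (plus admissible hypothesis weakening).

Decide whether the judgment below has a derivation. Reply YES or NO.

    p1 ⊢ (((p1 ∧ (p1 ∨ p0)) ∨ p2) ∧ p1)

Proof tree:
[∧I] p1 ⊢ (((p1 ∧ (p1 ∨ p0)) ∨ p2) ∧ p1)
  [∨I₁] p1 ⊢ ((p1 ∧ (p1 ∨ p0)) ∨ p2)
    [∧I] p1 ⊢ (p1 ∧ (p1 ∨ p0))
      [Ax] p1 ⊢ p1
      [∨I₁] p1 ⊢ (p1 ∨ p0)
        [Ax] p1 ⊢ p1
  [Ax] p1 ⊢ p1

Result: YES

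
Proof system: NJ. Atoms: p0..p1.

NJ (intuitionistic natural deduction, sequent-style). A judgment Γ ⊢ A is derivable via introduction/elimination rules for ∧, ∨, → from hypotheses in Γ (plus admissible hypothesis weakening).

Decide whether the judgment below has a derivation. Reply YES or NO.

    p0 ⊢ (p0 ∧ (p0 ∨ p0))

Derivation trace:
[∧I] p0 ⊢ (p0 ∧ (p0 ∨ p0))
  [Ax] p0 ⊢ p0
  [∨I₁] p0 ⊢ (p0 ∨ p0)
    [Ax] p0 ⊢ p0

Result: YES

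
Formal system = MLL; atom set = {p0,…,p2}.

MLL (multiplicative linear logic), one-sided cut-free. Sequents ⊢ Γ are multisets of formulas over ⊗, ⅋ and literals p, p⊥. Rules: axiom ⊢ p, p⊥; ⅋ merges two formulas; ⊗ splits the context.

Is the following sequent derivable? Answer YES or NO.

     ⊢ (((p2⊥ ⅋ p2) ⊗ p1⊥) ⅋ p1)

Derivation (root first):
[⅋]  ⊢ (((p2⊥ ⅋ p2) ⊗ p1⊥) ⅋ p1)
  [⊗]  ⊢ p1, ((p2⊥ ⅋ p2) ⊗ p1⊥)
    [⅋]  ⊢ (p2⊥ ⅋ p2)
      [Ax]  ⊢ p2, p2⊥
    [Ax]  ⊢ p1, p1⊥

Result: YES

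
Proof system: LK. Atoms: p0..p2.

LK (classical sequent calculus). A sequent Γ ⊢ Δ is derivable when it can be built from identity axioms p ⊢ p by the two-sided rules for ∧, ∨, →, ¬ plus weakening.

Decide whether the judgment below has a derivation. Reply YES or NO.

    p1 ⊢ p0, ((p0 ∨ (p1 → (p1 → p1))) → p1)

Derivation (root first):
[→R] p1 ⊢ p0, ((p0 ∨ (p1 → (p1 → p1))) → p1)
  [∨L] p1, (p0 ∨ (p1 → (p1 → p1))) ⊢ p1, p0
    [Ax] p0 ⊢ p0
    [→L] p1, (p1 → (p1 → p1)) ⊢ p1
      [Ax] p1 ⊢ p1
      [→L] p1, (p1 → p1) ⊢ p1
        [Ax] p1 ⊢ p1
        [Ax] p1 ⊢ p1

Result: YES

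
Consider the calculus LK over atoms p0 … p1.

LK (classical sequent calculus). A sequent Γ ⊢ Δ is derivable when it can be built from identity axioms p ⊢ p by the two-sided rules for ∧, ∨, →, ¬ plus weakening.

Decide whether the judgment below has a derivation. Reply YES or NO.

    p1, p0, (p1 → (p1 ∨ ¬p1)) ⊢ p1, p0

Proof tree:
[→L] p1, p0, (p1 → (p1 ∨ ¬p1)) ⊢ p1, p0
  [WL] p1, p0 ⊢ p1
    [Ax] p1 ⊢ p1
  [∨L] p1, (p1 ∨ ¬p1) ⊢ p1, p0
    [WR] p1 ⊢ p1, p0
      [Ax] p1 ⊢ p1
    [¬L] p1, ¬p1 ⊢ p0
      [WR] p1 ⊢ p1, p0
        [Ax] p1 ⊢ p1

Result: YES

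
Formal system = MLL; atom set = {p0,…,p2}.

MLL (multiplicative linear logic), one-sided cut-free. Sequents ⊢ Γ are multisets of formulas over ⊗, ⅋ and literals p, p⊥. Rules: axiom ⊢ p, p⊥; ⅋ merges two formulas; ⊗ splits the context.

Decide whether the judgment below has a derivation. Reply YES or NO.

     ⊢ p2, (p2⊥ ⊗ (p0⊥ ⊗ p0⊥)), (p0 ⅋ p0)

Proof tree:
[⅋]  ⊢ p2, (p2⊥ ⊗ (p0⊥ ⊗ p0⊥)), (p0 ⅋ p0)
  [⊗]  ⊢ p2, p0, p0, (p2⊥ ⊗ (p0⊥ ⊗ p0⊥))
    [Ax]  ⊢ p2, p2⊥
    [⊗]  ⊢ p0, p0, (p0⊥ ⊗ p0⊥)
      [Ax]  ⊢ p0, p0⊥
      [Ax]  ⊢ p0, p0⊥

Result: YES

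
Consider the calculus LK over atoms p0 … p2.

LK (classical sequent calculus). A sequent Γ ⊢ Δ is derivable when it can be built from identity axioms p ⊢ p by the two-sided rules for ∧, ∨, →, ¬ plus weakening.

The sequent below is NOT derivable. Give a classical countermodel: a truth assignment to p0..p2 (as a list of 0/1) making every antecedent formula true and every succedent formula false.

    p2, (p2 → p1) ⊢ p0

Enumerate valuations to refute Γ ⊢ Δ:
  v=000: Γ:[p2=F, (p2 → p1)=T] Δ:[p0=F] refutes=False
  v=001: Γ:[p2=T, (p2 → p1)=F] Δ:[p0=F] refutes=False
  v=010: Γ:[p2=F, (p2 → p1)=T] Δ:[p0=F] refutes=False
  v=011: Γ:[p2=T, (p2 → p1)=T] Δ:[p0=F] refutes=True  ← countermodel

Result: [0, 1, 1]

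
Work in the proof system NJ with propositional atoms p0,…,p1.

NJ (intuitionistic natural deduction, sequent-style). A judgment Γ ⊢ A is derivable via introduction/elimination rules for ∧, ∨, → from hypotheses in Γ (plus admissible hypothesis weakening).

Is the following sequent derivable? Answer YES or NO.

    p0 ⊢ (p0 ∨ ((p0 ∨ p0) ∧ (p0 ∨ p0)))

Derivation trace:
[∨I₂] p0 ⊢ (p0 ∨ ((p0 ∨ p0) ∧ (p0 ∨ p0)))
  [∧I] p0 ⊢ ((p0 ∨ p0) ∧ (p0 ∨ p0))
    [∨I₁] p0 ⊢ (p0 ∨ p0)
      [Ax] p0 ⊢ p0
    [∨I₁] p0 ⊢ (p0 ∨ p0)
      [Ax] p0 ⊢ p0

Result: YES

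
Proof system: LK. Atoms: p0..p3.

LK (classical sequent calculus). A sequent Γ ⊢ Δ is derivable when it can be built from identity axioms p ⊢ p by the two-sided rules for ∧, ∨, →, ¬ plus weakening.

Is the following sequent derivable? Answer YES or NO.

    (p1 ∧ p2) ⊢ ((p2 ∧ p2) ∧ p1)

Derivation trace:
[∧L] (p1 ∧ p2) ⊢ ((p2 ∧ p2) ∧ p1)
  [∧R] p1, p2 ⊢ ((p2 ∧ p2) ∧ p1)
    [WL] p2, p1 ⊢ (p2 ∧ p2)
      [∧R] p2 ⊢ (p2 ∧ p2)
        [Ax] p2 ⊢ p2
        [Ax] p2 ⊢ p2
    [Ax] p1 ⊢ p1

Result: YES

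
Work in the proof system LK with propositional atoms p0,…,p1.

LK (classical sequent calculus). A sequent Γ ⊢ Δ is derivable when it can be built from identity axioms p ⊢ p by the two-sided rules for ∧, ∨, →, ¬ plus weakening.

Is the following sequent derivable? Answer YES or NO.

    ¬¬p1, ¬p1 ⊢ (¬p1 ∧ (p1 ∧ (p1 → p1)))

Proof tree:
[∧R] ¬¬p1, ¬p1 ⊢ (¬p1 ∧ (p1 ∧ (p1 → p1)))
  [¬L] ¬p1 ⊢ ¬p1
    [¬R]  ⊢ p1, ¬p1
      [Ax] p1 ⊢ p1
  [∧R] ¬¬p1 ⊢ (p1 ∧ (p1 → p1))
    [¬L] ¬¬p1 ⊢ p1
      [¬R]  ⊢ p1, ¬p1
        [Ax] p1 ⊢ p1
    [→R]  ⊢ (p1 → p1)
      [Ax] p1 ⊢ p1

Result: YES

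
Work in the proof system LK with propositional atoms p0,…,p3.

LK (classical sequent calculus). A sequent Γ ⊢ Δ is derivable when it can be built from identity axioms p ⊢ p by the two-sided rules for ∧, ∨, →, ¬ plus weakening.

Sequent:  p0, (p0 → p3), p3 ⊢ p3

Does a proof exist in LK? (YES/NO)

Derivation (root first):
[WL] p0, (p0 → p3), p3 ⊢ p3
  [→L] p0, (p0 → p3) ⊢ p3
    [Ax] p0 ⊢ p0
    [Ax] p3 ⊢ p3

Result: YES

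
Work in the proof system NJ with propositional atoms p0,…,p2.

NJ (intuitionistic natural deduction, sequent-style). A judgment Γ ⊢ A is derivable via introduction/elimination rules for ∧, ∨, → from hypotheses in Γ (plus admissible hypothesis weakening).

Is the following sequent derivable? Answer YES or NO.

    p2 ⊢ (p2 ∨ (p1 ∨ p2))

Proof tree:
[∨I₂] p2 ⊢ (p2 ∨ (p1 ∨ p2))
  [∨I₂] p2 ⊢ (p1 ∨ p2)
    [Ax] p2 ⊢ p2

Result: YES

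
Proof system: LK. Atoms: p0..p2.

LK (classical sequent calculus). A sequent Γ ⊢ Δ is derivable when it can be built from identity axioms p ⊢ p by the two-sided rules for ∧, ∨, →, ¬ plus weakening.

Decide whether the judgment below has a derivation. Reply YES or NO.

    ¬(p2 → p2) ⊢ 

Derivation (root first):
[¬L] ¬(p2 → p2) ⊢ 
  [→R]  ⊢ (p2 → p2)
    [Ax] p2 ⊢ p2

Result: YES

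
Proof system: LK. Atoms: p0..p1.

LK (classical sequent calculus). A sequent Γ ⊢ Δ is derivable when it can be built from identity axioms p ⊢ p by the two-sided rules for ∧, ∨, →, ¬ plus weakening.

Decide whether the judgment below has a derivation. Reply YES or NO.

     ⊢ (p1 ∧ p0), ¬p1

Enumerate valuations to refute Γ ⊢ Δ:
  v=00: Γ:[] Δ:[(p1 ∧ p0)=F, ¬p1=T] refutes=False
  v=01: Γ:[] Δ:[(p1 ∧ p0)=F, ¬p1=F] refutes=True  ← countermodel

Result: NO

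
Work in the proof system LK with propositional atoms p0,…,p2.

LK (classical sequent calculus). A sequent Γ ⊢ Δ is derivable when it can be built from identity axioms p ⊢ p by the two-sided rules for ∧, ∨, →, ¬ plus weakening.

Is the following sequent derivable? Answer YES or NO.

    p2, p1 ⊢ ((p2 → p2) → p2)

Derivation (root first):
[WL] p2, p1 ⊢ ((p2 → p2) → p2)
  [→R] p2 ⊢ ((p2 → p2) → p2)
    [→L] p2, (p2 → p2) ⊢ p2
      [Ax] p2 ⊢ p2
      [Ax] p2 ⊢ p2

Result: YES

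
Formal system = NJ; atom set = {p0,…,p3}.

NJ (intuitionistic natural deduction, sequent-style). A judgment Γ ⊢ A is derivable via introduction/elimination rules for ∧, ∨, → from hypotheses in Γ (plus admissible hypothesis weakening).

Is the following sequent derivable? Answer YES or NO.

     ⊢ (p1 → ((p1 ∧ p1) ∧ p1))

Derivation (root first):
[→I]  ⊢ (p1 → ((p1 ∧ p1) ∧ p1))
  [∧I] p1 ⊢ ((p1 ∧ p1) ∧ p1)
    [∧I] p1 ⊢ (p1 ∧ p1)
      [Ax] p1 ⊢ p1
      [Ax] p1 ⊢ p1
    [Ax] p1 ⊢ p1

Result: YES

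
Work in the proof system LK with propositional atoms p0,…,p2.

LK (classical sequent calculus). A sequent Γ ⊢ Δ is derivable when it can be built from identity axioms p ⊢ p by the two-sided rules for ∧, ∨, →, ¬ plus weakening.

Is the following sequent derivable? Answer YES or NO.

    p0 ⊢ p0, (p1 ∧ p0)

Derivation (root first):
[∧R] p0 ⊢ p0, (p1 ∧ p0)
  [WR] p0 ⊢ p0, p1
    [Ax] p0 ⊢ p0
  [Ax] p0 ⊢ p0

Result: YES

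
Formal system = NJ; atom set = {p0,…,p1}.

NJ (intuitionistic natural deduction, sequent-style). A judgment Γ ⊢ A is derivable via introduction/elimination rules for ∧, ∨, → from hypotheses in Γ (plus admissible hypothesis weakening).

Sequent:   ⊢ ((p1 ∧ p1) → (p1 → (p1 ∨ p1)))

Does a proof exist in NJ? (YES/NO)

Proof tree:
[→I]  ⊢ ((p1 ∧ p1) → (p1 → (p1 ∨ p1)))
  [Wk] (p1 ∧ p1) ⊢ (p1 → (p1 ∨ p1))
    [→I]  ⊢ (p1 → (p1 ∨ p1))
      [∨I₁] p1 ⊢ (p1 ∨ p1)
        [Ax] p1 ⊢ p1

Result: YES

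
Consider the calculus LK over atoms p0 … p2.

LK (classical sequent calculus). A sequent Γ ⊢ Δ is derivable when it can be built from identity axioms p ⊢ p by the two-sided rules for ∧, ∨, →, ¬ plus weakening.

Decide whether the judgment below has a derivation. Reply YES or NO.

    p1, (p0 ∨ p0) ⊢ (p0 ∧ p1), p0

Derivation (root first):
[∨L] p1, (p0 ∨ p0) ⊢ (p0 ∧ p1), p0
  [∧R] p1, p0 ⊢ (p0 ∧ p1)
    [Ax] p0 ⊢ p0
    [Ax] p1 ⊢ p1
  [Ax] p0 ⊢ p0

Result: YES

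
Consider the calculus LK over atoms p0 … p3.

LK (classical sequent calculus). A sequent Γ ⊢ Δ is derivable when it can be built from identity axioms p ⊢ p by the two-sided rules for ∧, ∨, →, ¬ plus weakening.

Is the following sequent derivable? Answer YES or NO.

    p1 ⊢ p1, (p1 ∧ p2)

Proof tree:
[∧R] p1 ⊢ p1, (p1 ∧ p2)
  [Ax] p1 ⊢ p1
  [WR] p1 ⊢ p1, p2
    [Ax] p1 ⊢ p1

Result: YES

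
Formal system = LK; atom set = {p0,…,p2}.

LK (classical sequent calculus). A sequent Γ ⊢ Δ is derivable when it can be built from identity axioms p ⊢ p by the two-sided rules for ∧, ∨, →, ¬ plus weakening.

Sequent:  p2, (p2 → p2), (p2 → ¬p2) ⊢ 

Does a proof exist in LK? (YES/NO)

Proof tree:
[→L] p2, (p2 → p2), (p2 → ¬p2) ⊢ 
  [Ax] p2 ⊢ p2
  [¬L] p2, (p2 → p2), ¬p2 ⊢ 
    [→L] p2, (p2 → p2) ⊢ p2
      [Ax] p2 ⊢ p2
      [Ax] p2 ⊢ p2

Result: YES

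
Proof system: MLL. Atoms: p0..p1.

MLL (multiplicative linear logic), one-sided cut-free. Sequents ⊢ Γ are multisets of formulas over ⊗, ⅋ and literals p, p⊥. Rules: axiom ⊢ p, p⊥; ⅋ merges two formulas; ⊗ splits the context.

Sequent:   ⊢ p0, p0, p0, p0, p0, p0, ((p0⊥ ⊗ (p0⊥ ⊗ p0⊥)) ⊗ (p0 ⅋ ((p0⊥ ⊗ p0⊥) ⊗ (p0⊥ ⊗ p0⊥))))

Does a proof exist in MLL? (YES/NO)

Derivation trace:
[⊗]  ⊢ p0, p0, p0, p0, p0, p0, ((p0⊥ ⊗ (p0⊥ ⊗ p0⊥)) ⊗ (p0 ⅋ ((p0⊥ ⊗ p0⊥) ⊗ (p0⊥ ⊗ p0⊥))))
  [⊗]  ⊢ p0, p0, p0, (p0⊥ ⊗ (p0⊥ ⊗ p0⊥))
    [Ax]  ⊢ p0, p0⊥
    [⊗]  ⊢ p0, p0, (p0⊥ ⊗ p0⊥)
      [Ax]  ⊢ p0, p0⊥
      [Ax]  ⊢ p0, p0⊥
  [⅋]  ⊢ p0, p0, p0, (p0 ⅋ ((p0⊥ ⊗ p0⊥) ⊗ (p0⊥ ⊗ p0⊥)))
    [⊗]  ⊢ p0, p0, p0, p0, ((p0⊥ ⊗ p0⊥) ⊗ (p0⊥ ⊗ p0⊥))
      [⊗]  ⊢ p0, p0, (p0⊥ ⊗ p0⊥)
        [Ax]  ⊢ p0, p0⊥
        [Ax]  ⊢ p0, p0⊥
      [⊗]  ⊢ p0, p0, (p0⊥ ⊗ p0⊥)
        [Ax]  ⊢ p0, p0⊥
        [Ax]  ⊢ p0, p0⊥

Result: YES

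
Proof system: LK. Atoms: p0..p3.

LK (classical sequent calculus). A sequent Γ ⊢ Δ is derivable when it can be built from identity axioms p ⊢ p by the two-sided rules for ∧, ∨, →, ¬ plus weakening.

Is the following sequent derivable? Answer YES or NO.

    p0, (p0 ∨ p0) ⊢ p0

Proof tree:
[∨L] p0, (p0 ∨ p0) ⊢ p0
  [Ax] p0 ⊢ p0
  [WL] p0, p0 ⊢ p0
    [Ax] p0 ⊢ p0

Result: YES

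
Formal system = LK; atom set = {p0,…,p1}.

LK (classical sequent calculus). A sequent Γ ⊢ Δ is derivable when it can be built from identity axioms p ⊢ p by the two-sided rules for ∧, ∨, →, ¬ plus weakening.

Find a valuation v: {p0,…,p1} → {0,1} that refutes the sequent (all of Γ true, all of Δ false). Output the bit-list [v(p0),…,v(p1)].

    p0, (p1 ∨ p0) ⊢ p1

Enumerate valuations to refute Γ ⊢ Δ:
  v=00: Γ:[p0=F, (p1 ∨ p0)=F] Δ:[p1=F] refutes=False
  v=01: Γ:[p0=F, (p1 ∨ p0)=T] Δ:[p1=T] refutes=False
  v=10: Γ:[p0=T, (p1 ∨ p0)=T] Δ:[p1=F] refutes=True  ← countermodel

Result: [1, 0]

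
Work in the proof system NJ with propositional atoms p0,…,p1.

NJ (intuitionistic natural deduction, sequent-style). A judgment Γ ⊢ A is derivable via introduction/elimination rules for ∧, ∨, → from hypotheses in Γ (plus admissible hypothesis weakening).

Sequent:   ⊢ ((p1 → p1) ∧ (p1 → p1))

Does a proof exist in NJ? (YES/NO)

Derivation trace:
[∧I]  ⊢ ((p1 → p1) ∧ (p1 → p1))
  [→I]  ⊢ (p1 → p1)
    [Ax] p1 ⊢ p1
  [→I]  ⊢ (p1 → p1)
    [Ax] p1 ⊢ p1

Result: YES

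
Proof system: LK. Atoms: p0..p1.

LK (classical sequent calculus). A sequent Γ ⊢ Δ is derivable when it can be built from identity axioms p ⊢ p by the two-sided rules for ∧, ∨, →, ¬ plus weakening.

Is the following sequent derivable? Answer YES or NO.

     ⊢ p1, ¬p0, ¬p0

Truth-table refutation:
  v=00: Γ:[] Δ:[p1=F, ¬p0=T, ¬p0=T] refutes=False
  v=01: Γ:[] Δ:[p1=T, ¬p0=T, ¬p0=T] refutes=False
  v=10: Γ:[] Δ:[p1=F, ¬p0=F, ¬p0=F] refutes=True  ← countermodel

Result: NO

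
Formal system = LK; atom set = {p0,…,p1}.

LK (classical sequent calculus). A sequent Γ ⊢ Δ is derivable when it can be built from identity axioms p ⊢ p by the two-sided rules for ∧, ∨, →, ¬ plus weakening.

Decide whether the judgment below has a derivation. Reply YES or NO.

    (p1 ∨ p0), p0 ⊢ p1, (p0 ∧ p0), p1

Proof tree:
[WR] (p1 ∨ p0), p0 ⊢ p1, (p0 ∧ p0), p1
  [∧R] (p1 ∨ p0), p0 ⊢ p1, (p0 ∧ p0)
    [∨L] (p1 ∨ p0) ⊢ p1, p0
      [Ax] p1 ⊢ p1
      [Ax] p0 ⊢ p0
    [Ax] p0 ⊢ p0

Result: YES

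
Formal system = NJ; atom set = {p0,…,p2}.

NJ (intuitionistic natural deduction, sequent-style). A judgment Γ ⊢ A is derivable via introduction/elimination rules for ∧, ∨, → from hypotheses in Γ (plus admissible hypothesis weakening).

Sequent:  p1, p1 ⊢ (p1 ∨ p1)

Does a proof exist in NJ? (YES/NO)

Derivation trace:
[∨I₂] p1, p1 ⊢ (p1 ∨ p1)
  [Wk] p1, p1 ⊢ p1
    [Ax] p1 ⊢ p1

Result: YES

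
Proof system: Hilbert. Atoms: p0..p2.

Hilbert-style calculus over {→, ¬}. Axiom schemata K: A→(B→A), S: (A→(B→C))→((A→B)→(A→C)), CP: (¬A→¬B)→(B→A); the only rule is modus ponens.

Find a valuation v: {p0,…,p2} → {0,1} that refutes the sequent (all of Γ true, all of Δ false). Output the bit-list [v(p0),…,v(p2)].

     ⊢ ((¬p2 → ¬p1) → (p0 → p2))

Truth-table refutation:
  v=000: Γ:[] Δ:[((¬p2 → ¬p1) → (p0 → p2))=T] refutes=False
  v=001: Γ:[] Δ:[((¬p2 → ¬p1) → (p0 → p2))=T] refutes=False
  v=010: Γ:[] Δ:[((¬p2 → ¬p1) → (p0 → p2))=T] refutes=False
  v=011: Γ:[] Δ:[((¬p2 → ¬p1) → (p0 → p2))=T] refutes=False
  v=100: Γ:[] Δ:[((¬p2 → ¬p1) → (p0 → p2))=F] refutes=True  ← countermodel

Result: [1, 0, 0]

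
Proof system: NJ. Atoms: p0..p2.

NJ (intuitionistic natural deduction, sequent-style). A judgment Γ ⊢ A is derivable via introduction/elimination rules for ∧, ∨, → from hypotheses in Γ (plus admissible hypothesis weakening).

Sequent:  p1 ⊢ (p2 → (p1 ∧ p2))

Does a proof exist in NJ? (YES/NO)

Derivation (root first):
[→I] p1 ⊢ (p2 → (p1 ∧ p2))
  [∧I] p1, p2 ⊢ (p1 ∧ p2)
    [Ax] p1 ⊢ p1
    [Ax] p2 ⊢ p2

Result: YES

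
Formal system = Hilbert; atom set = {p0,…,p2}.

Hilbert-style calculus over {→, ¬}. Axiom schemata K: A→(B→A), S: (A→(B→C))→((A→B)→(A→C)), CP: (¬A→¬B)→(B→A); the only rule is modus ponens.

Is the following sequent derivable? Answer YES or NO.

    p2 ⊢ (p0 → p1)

Enumerate valuations to refute Γ ⊢ Δ:
  v=000: Γ:[p2=F] Δ:[(p0 → p1)=T] refutes=False
  v=001: Γ:[p2=T] Δ:[(p0 → p1)=T] refutes=False
  v=010: Γ:[p2=F] Δ:[(p0 → p1)=T] refutes=False
  v=011: Γ:[p2=T] Δ:[(p0 → p1)=T] refutes=False
  v=100: Γ:[p2=F] Δ:[(p0 → p1)=F] refutes=False
  v=101: Γ:[p2=T] Δ:[(p0 → p1)=F] refutes=True  ← countermodel

Result: NO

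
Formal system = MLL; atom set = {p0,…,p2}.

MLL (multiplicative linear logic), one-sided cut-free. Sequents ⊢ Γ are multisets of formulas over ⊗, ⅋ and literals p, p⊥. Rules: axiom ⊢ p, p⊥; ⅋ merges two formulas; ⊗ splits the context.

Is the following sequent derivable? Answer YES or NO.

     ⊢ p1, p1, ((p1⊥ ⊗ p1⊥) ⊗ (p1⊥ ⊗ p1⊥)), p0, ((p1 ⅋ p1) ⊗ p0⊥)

Derivation trace:
[⊗]  ⊢ p1, p1, ((p1⊥ ⊗ p1⊥) ⊗ (p1⊥ ⊗ p1⊥)), p0, ((p1 ⅋ p1) ⊗ p0⊥)
  [⅋]  ⊢ p1, p1, ((p1⊥ ⊗ p1⊥) ⊗ (p1⊥ ⊗ p1⊥)), (p1 ⅋ p1)
    [⊗]  ⊢ p1, p1, p1, p1, ((p1⊥ ⊗ p1⊥) ⊗ (p1⊥ ⊗ p1⊥))
      [⊗]  ⊢ p1, p1, (p1⊥ ⊗ p1⊥)
        [Ax]  ⊢ p1, p1⊥
        [Ax]  ⊢ p1, p1⊥
      [⊗]  ⊢ p1, p1, (p1⊥ ⊗ p1⊥)
        [Ax]  ⊢ p1, p1⊥
        [Ax]  ⊢ p1, p1⊥
  [Ax]  ⊢ p0, p0⊥

Result: YES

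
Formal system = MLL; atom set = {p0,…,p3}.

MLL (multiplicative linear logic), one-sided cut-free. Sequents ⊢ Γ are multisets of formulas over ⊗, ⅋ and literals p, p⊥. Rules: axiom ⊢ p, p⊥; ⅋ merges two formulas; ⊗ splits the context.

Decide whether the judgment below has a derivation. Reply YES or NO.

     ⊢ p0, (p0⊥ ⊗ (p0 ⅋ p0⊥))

Proof tree:
[⊗]  ⊢ p0, (p0⊥ ⊗ (p0 ⅋ p0⊥))
  [Ax]  ⊢ p0, p0⊥
  [⅋]  ⊢ (p0 ⅋ p0⊥)
    [Ax]  ⊢ p0, p0⊥

Result: YES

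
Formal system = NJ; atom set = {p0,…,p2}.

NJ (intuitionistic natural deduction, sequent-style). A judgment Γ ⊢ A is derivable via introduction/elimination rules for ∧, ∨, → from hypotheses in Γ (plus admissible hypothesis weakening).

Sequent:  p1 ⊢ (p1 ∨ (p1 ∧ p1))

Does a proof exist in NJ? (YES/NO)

Derivation (root first):
[∨I₂] p1 ⊢ (p1 ∨ (p1 ∧ p1))
  [∧I] p1 ⊢ (p1 ∧ p1)
    [Ax] p1 ⊢ p1
    [Ax] p1 ⊢ p1

Result: YES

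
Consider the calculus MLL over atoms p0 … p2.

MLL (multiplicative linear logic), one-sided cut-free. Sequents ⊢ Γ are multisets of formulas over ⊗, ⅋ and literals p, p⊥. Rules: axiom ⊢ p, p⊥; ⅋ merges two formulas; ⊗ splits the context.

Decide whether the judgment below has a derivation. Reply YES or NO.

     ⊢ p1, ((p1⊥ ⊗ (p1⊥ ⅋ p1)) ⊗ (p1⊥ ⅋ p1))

Derivation (root first):
[⊗]  ⊢ p1, ((p1⊥ ⊗ (p1⊥ ⅋ p1)) ⊗ (p1⊥ ⅋ p1))
  [⊗]  ⊢ p1, (p1⊥ ⊗ (p1⊥ ⅋ p1))
    [Ax]  ⊢ p1, p1⊥
    [⅋]  ⊢ (p1⊥ ⅋ p1)
      [Ax]  ⊢ p1, p1⊥
  [⅋]  ⊢ (p1⊥ ⅋ p1)
    [Ax]  ⊢ p1, p1⊥

Result: YES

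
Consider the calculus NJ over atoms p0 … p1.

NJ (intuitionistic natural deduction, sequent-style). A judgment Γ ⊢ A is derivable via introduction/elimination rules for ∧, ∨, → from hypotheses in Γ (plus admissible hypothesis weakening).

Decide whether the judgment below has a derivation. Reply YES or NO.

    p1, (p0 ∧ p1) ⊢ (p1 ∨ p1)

Proof tree:
[∨I₂] p1, (p0 ∧ p1) ⊢ (p1 ∨ p1)
  [Wk] p1, (p0 ∧ p1) ⊢ p1
    [Ax] p1 ⊢ p1

Result: YES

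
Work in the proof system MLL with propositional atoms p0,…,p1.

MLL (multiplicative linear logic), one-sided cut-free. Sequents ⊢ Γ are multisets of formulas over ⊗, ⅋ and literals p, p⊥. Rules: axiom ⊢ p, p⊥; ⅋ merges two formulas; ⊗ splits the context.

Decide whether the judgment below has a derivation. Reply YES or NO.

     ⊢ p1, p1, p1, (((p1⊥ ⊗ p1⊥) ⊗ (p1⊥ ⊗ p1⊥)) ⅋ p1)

Derivation trace:
[⅋]  ⊢ p1, p1, p1, (((p1⊥ ⊗ p1⊥) ⊗ (p1⊥ ⊗ p1⊥)) ⅋ p1)
  [⊗]  ⊢ p1, p1, p1, p1, ((p1⊥ ⊗ p1⊥) ⊗ (p1⊥ ⊗ p1⊥))
    [⊗]  ⊢ p1, p1, (p1⊥ ⊗ p1⊥)
      [Ax]  ⊢ p1, p1⊥
      [Ax]  ⊢ p1, p1⊥
    [⊗]  ⊢ p1, p1, (p1⊥ ⊗ p1⊥)
      [Ax]  ⊢ p1, p1⊥
      [Ax]  ⊢ p1, p1⊥

Result: YES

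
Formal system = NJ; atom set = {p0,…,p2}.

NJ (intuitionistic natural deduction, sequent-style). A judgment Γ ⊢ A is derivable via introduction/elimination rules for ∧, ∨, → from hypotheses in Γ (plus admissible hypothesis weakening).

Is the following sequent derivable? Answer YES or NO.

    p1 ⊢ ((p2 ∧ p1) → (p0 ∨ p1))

Derivation trace:
[→I] p1 ⊢ ((p2 ∧ p1) → (p0 ∨ p1))
  [Wk] p1, (p2 ∧ p1) ⊢ (p0 ∨ p1)
    [∨I₂] p1 ⊢ (p0 ∨ p1)
      [Ax] p1 ⊢ p1

Result: YES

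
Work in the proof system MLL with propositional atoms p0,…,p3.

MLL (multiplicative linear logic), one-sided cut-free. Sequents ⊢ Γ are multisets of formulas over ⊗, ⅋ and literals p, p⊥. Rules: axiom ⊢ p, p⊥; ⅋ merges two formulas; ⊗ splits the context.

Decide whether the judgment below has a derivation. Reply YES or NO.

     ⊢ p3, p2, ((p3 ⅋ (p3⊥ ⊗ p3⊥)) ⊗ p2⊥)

Derivation (root first):
[⊗]  ⊢ p3, p2, ((p3 ⅋ (p3⊥ ⊗ p3⊥)) ⊗ p2⊥)
  [⅋]  ⊢ p3, (p3 ⅋ (p3⊥ ⊗ p3⊥))
    [⊗]  ⊢ p3, p3, (p3⊥ ⊗ p3⊥)
      [Ax]  ⊢ p3, p3⊥
      [Ax]  ⊢ p3, p3⊥
  [Ax]  ⊢ p2, p2⊥

Result: YES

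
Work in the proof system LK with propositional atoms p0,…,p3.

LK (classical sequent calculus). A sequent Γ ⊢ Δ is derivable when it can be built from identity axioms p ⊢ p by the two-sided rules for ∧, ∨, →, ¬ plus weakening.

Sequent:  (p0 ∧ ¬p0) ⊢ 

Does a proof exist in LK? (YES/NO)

Derivation trace:
[∧L] (p0 ∧ ¬p0) ⊢ 
  [¬L] p0, ¬p0 ⊢ 
    [Ax] p0 ⊢ p0

Result: YES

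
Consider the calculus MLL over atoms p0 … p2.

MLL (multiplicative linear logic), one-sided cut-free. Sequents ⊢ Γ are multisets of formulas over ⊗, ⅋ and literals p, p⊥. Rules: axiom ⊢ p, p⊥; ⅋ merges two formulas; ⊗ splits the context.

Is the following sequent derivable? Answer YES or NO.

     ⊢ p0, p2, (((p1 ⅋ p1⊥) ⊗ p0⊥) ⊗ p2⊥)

Derivation (root first):
[⊗]  ⊢ p0, p2, (((p1 ⅋ p1⊥) ⊗ p0⊥) ⊗ p2⊥)
  [⊗]  ⊢ p0, ((p1 ⅋ p1⊥) ⊗ p0⊥)
    [⅋]  ⊢ (p1 ⅋ p1⊥)
      [Ax]  ⊢ p1, p1⊥
    [Ax]  ⊢ p0, p0⊥
  [Ax]  ⊢ p2, p2⊥

Result: YES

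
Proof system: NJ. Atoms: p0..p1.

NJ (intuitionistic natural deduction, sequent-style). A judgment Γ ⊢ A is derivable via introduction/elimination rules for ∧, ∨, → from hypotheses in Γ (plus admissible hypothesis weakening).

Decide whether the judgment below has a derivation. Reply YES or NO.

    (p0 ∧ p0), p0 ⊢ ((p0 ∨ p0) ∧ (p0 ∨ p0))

Derivation (root first):
[∧I] (p0 ∧ p0), p0 ⊢ ((p0 ∨ p0) ∧ (p0 ∨ p0))
  [Wk] p0, (p0 ∧ p0) ⊢ (p0 ∨ p0)
    [∨I₁] p0 ⊢ (p0 ∨ p0)
      [Ax] p0 ⊢ p0
  [∨I₁] p0 ⊢ (p0 ∨ p0)
    [Ax] p0 ⊢ p0

Result: YES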